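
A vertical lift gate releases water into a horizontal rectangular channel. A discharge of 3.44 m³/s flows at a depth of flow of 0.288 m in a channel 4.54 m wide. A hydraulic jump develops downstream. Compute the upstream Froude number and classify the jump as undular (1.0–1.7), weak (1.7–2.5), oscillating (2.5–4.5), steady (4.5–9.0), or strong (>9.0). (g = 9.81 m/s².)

Fr₁ = 1.57; undular jump

q = Q/b = 3.44/4.54 = 0.758 m²/s; V₁ = q/y₁ = 2.63 m/s. Fr₁ = V₁/√(g·y₁) = 1.57.
Fr₁ = 1.57 lies in the undular range.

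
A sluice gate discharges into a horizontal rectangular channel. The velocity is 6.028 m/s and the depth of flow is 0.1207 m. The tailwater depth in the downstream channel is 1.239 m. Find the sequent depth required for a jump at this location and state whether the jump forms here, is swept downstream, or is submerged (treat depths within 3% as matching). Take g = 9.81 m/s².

Fr₁ = V₁/√(g·y₁) = 6.028/√(9.81×0.1207) = 5.540.
Conjugate-depth relation: y₂/y₁ = ½[√(1 + 8Fr₁²) − 1] = ½[√246.50 − 1] = 7.350.
y₂ = 7.350 × 0.1207 = 0.8872 m.
Tailwater y_tw = 1.239 m: y_tw > y₂, so the jump is submerged.

y₂ = 0.8872 m; the jump is submerged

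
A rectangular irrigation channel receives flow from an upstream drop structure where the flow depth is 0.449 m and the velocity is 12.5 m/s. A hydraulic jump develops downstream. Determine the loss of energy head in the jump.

Fr₁ = V₁/√(g·y₁) = 12.5/√(9.81×0.449) = 5.96.
Conjugate-depth relation: y₂/y₁ = ½[√(1 + 8Fr₁²) − 1] = ½[√284.8 − 1] = 7.94.
y₂ = 7.94 × 0.449 = 3.56 m.
Head loss: ΔE = (y₂ − y₁)³/(4y₁y₂) = (3.56 − 0.449)³/(4×0.449×3.56) = 30.2/6.40 = 4.72 m.

ΔE = 4.72 m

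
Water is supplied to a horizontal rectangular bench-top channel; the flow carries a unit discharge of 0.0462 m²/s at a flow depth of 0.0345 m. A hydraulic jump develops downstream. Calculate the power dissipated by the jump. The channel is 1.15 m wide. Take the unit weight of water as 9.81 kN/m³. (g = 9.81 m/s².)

V₁ = q/y₁ = 0.0462/0.0345 = 1.34 m/s. Fr₁ = V₁/√(g·y₁) = 1.34/√(9.81×0.0345) = 2.30.
Bélanger equation: y₂/y₁ = ½[√(1 + 8Fr₁²) − 1] = ½[√43.39 − 1] = 2.79.
y₂ = 2.79 × 0.0345 = 0.0964 m.
Head loss: ΔE = (y₂ − y₁)³/(4y₁y₂) = (0.0964 − 0.0345)³/(4×0.0345×0.0964) = 0.000237/0.0133 = 0.0178 m.
Q = q·b = 0.0462 × 1.15 = 0.0531 m³/s. P = γ·Q·ΔE = 9.81 × 0.0531 × 0.0178 = 0.00928 kW.

P = 0.00928 kW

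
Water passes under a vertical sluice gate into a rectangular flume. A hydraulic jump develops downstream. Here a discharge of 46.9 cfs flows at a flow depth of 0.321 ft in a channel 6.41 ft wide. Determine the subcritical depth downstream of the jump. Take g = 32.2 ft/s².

q = Q/b = 46.9/6.41 = 7.32 ft²/s; V₁ = q/y₁ = 22.8 ft/s. Fr₁ = V₁/√(g·y₁) = 7.09.
Conjugate-depth relation: y₂/y₁ = ½[√(1 + 8Fr₁²) − 1] = ½[√403.1 − 1] = 9.54.
y₂ = 9.54 × 0.321 = 3.06 ft.

y₂ = 3.06 ft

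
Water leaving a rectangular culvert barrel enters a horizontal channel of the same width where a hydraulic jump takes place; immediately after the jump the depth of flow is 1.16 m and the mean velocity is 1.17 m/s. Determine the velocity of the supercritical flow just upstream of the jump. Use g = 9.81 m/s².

Fr₂ = V₂/√(g·y₂) = 1.17/√(9.81×1.16) = 0.347.
From the momentum equation (using Fr₂), y₁/y₂ = ½[√(1 + 8Fr₂²) − 1] = ½[√1.962 − 1] = 0.200.
y₁ = 0.200 × 1.16 = 0.232 m.
V₁ = q/y₁ = 1.36/0.232 = 5.84 m/s.

V₁ = 5.84 m/s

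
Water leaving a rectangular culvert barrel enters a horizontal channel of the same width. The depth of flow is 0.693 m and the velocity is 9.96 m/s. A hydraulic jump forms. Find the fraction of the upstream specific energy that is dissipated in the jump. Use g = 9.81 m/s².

Fr₁ = V₁/√(g·y₁) = 9.96/√(9.81×0.693) = 3.82.
Sequent-depth ratio: y₂/y₁ = ½[√(1 + 8Fr₁²) − 1] = ½[√117.7 − 1] = 4.93.
y₂ = 4.93 × 0.693 = 3.41 m.
E₁ = y₁ + V₁²/2g = 5.75 m. ΔE = (y₂ − y₁)³/(4y₁y₂) = 2.13 m. ΔE/E₁ = 2.13/5.75 = 0.370.

ΔE/E₁ = 0.370 (37.0%)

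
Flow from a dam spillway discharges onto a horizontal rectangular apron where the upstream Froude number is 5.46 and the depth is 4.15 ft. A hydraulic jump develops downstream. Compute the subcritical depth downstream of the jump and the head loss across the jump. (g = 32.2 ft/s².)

y₂ = 30.0 ft; ΔE = 34.8 ft

Fr₁ = 5.46 (given).
Sequent-depth ratio: y₂/y₁ = ½[√(1 + 8Fr₁²) − 1] = ½[√239.5 − 1] = 7.24.
y₂ = 7.24 × 4.15 = 30.0 ft.
Head loss: ΔE = (y₂ − y₁)³/(4y₁y₂) = (30.0 − 4.15)³/(4×4.15×30.0) = 17347/499 = 34.8 ft.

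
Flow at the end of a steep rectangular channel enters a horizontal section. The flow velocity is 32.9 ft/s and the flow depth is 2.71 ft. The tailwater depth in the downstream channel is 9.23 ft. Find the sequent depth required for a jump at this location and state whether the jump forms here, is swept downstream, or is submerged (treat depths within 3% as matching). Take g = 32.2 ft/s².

Fr₁ = V₁/√(g·y₁) = 32.9/√(32.2×2.71) = 3.52.
By Bélanger, y₂/y₁ = ½[√(1 + 8Fr₁²) − 1] = ½[√100.2 − 1] = 4.51.
y₂ = 4.51 × 2.71 = 12.2 ft.
Tailwater y_tw = 9.23 ft: y_tw < y₂, so the jump is swept downstream.

y₂ = 12.2 ft; the jump is swept downstream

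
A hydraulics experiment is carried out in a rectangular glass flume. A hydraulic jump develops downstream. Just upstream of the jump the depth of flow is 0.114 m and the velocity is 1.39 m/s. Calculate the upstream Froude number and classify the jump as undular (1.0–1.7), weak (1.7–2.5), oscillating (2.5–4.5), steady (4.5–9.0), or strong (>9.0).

Fr₁ = V₁/√(g·y₁) = 1.39/√(9.81×0.114) = 1.31.
Fr₁ = 1.31 lies in the undular range.

Fr₁ = 1.31; undular jump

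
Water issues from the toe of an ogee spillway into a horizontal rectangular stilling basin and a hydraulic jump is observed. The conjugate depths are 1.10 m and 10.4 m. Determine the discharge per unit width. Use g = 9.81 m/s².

q = 25.4 m²/s

For a rectangular channel the momentum equation gives q² = ½·g·y₁·y₂·(y₁ + y₂) = ½×9.81×1.10×10.4×11.5 = 645.
q = √645 = 25.4 m²/s.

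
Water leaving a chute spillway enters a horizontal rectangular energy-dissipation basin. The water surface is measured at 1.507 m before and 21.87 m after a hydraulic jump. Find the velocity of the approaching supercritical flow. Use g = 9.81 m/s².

V₁ = 40.79 m/s

For a rectangular channel the momentum equation gives q² = ½·g·y₁·y₂·(y₁ + y₂) = ½×9.81×1.507×21.87×23.38 = 3779.
q = √3779 = 61.47 m²/s.
V₁ = q/y₁ = 61.47/1.507 = 40.79 m/s.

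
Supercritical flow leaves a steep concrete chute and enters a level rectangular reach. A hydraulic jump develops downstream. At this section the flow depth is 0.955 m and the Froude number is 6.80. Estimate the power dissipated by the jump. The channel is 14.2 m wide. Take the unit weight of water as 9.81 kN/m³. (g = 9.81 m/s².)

P = 38905 kW

Fr₁ = 6.80 (given).
Sequent-depth ratio: y₂/y₁ = ½[√(1 + 8Fr₁²) − 1] = ½[√370.9 − 1] = 9.13.
y₂ = 9.13 × 0.955 = 8.72 m.
Head loss: ΔE = (y₂ − y₁)³/(4y₁y₂) = (8.72 − 0.955)³/(4×0.955×8.72) = 468/33.3 = 14.1 m.
V₁ = Fr₁·√(g·y₁) = 6.80×√(9.81×0.955) = 20.8 m/s; q = V₁·y₁ = 19.9 m²/s. Q = q·b = 19.9 × 14.2 = 282 m³/s. P = γ·Q·ΔE = 9.81 × 282 × 14.1 = 38905 kW.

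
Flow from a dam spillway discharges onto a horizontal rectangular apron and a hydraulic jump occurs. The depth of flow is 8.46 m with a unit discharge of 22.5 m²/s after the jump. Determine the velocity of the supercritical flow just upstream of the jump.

V₁ = 17.9 m/s

V₂ = q/y₂ = 22.5/8.46 = 2.66 m/s; Fr₂ = V₂/√(g·y₂) = 0.292.
Applying the sequent-depth relation in reverse, y₁/y₂ = ½[√(1 + 8Fr₂²) − 1] = ½[√1.682 − 1] = 0.148.
y₁ = 0.148 × 8.46 = 1.26 m.
V₁ = q/y₁ = 22.5/1.26 = 17.9 m/s.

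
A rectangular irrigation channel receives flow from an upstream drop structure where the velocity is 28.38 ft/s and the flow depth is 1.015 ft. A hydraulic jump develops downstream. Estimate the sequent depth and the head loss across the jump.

Fr₁ = V₁/√(g·y₁) = 28.38/√(32.2×1.015) = 4.964.
Sequent-depth ratio: y₂/y₁ = ½[√(1 + 8Fr₁²) − 1] = ½[√198.15 − 1] = 6.538.
y₂ = 6.538 × 1.015 = 6.636 ft.
Head loss: ΔE = (y₂ − y₁)³/(4y₁y₂) = (6.636 − 1.015)³/(4×1.015×6.636) = 177.6/26.94 = 6.593 ft.

y₂ = 6.636 ft; ΔE = 6.593 ft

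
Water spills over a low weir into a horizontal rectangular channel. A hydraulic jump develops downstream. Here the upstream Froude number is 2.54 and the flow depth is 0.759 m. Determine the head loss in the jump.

ΔE = 0.584 m

Fr₁ = 2.54 (given).
By Bélanger, y₂/y₁ = ½[√(1 + 8Fr₁²) − 1] = ½[√52.61 − 1] = 3.13.
y₂ = 3.13 × 0.759 = 2.37 m.
Head loss: ΔE = (y₂ − y₁)³/(4y₁y₂) = (2.37 − 0.759)³/(4×0.759×2.37) = 4.21/7.21 = 0.584 m.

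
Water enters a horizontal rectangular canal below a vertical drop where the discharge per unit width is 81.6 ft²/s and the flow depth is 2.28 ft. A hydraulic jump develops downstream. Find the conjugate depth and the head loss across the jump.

y₂ = 12.4 ft; ΔE = 9.12 ft

V₁ = q/y₁ = 81.6/2.28 = 35.8 ft/s. Fr₁ = V₁/√(g·y₁) = 35.8/√(32.2×2.28) = 4.18.
Bélanger equation: y₂/y₁ = ½[√(1 + 8Fr₁²) − 1] = ½[√140.6 − 1] = 5.43.
y₂ = 5.43 × 2.28 = 12.4 ft.
V₂ = q/y₂ = 81.6/12.4 = 6.59 ft/s. E₁ = y₁ + V₁²/2g = 22.2 ft; E₂ = y₂ + V₂²/2g = 13.1 ft. ΔE = E₁ − E₂ = 9.12 ft.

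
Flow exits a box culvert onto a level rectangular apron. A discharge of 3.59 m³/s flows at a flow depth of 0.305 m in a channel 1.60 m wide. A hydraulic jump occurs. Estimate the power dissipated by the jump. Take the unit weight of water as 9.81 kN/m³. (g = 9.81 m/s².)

P = 45.3 kW

q = Q/b = 3.59/1.60 = 2.24 m²/s; V₁ = q/y₁ = 7.36 m/s. Fr₁ = V₁/√(g·y₁) = 4.25.
By Bélanger, y₂/y₁ = ½[√(1 + 8Fr₁²) − 1] = ½[√145.7 − 1] = 5.54.
y₂ = 5.54 × 0.305 = 1.69 m.
Head loss: ΔE = (y₂ − y₁)³/(4y₁y₂) = (1.69 − 0.305)³/(4×0.305×1.69) = 2.65/2.06 = 1.29 m.
P = γ·Q·ΔE = 9.81 × 3.59 × 1.29 = 45.3 kW.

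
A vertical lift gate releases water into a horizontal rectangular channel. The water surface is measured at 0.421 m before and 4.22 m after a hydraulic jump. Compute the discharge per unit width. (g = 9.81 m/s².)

For a rectangular channel the momentum equation gives q² = ½·g·y₁·y₂·(y₁ + y₂) = ½×9.81×0.421×4.22×4.64 = 40.4.
q = √40.4 = 6.36 m²/s.

q = 6.36 m²/s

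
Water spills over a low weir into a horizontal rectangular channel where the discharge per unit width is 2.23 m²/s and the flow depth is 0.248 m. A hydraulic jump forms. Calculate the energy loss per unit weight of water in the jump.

V₁ = q/y₁ = 2.23/0.248 = 8.99 m/s. Fr₁ = V₁/√(g·y₁) = 8.99/√(9.81×0.248) = 5.76.
By Bélanger, y₂/y₁ = ½[√(1 + 8Fr₁²) − 1] = ½[√266.9 − 1] = 7.67.
y₂ = 7.67 × 0.248 = 1.90 m.
V₂ = q/y₂ = 2.23/1.90 = 1.17 m/s. E₁ = y₁ + V₁²/2g = 4.37 m; E₂ = y₂ + V₂²/2g = 1.97 m. ΔE = E₁ − E₂ = 2.40 m.

ΔE = 2.40 m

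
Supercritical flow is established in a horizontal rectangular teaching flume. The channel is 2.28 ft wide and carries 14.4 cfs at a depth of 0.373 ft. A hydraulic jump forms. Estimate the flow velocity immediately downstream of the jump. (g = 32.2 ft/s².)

q = Q/b = 14.4/2.28 = 6.32 ft²/s; V₁ = q/y₁ = 16.9 ft/s. Fr₁ = V₁/√(g·y₁) = 4.89.
Conjugate-depth relation: y₂/y₁ = ½[√(1 + 8Fr₁²) − 1] = ½[√192.0 − 1] = 6.43.
y₂ = 6.43 × 0.373 = 2.40 ft.
V₂ = q/y₂ = 6.32/2.40 = 2.63 ft/s.

V₂ = 2.63 ft/s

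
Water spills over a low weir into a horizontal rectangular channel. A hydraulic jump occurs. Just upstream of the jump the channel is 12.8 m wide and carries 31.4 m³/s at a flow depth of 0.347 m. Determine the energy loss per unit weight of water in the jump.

ΔE = 1.08 m

q = Q/b = 31.4/12.8 = 2.45 m²/s; V₁ = q/y₁ = 7.07 m/s. Fr₁ = V₁/√(g·y₁) = 3.83.
Sequent-depth ratio: y₂/y₁ = ½[√(1 + 8Fr₁²) − 1] = ½[√118.5 − 1] = 4.94.
y₂ = 4.94 × 0.347 = 1.71 m.
V₂ = q/y₂ = 2.45/1.71 = 1.43 m/s. E₁ = y₁ + V₁²/2g = 2.89 m; E₂ = y₂ + V₂²/2g = 1.82 m. ΔE = E₁ − E₂ = 1.08 m.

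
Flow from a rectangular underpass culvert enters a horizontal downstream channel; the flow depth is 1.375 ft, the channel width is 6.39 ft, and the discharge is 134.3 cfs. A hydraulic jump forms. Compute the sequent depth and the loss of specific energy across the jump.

y₂ = 3.832 ft; ΔE = 0.7038 ft

q = Q/b = 134.3/6.39 = 21.02 ft²/s; V₁ = q/y₁ = 15.29 ft/s. Fr₁ = V₁/√(g·y₁) = 2.297.
By Bélanger, y₂/y₁ = ½[√(1 + 8Fr₁²) − 1] = ½[√43.216 − 1] = 2.787.
y₂ = 2.787 × 1.375 = 3.832 ft.
Head loss: ΔE = (y₂ − y₁)³/(4y₁y₂) = (3.832 − 1.375)³/(4×1.375×3.832) = 14.83/21.08 = 0.7038 ft.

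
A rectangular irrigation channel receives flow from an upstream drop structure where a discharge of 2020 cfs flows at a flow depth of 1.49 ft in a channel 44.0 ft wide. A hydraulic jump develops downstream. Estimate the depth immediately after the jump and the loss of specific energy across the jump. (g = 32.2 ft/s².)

q = Q/b = 2020/44.0 = 45.9 ft²/s; V₁ = q/y₁ = 30.8 ft/s. Fr₁ = V₁/√(g·y₁) = 4.45.
Bélanger equation: y₂/y₁ = ½[√(1 + 8Fr₁²) − 1] = ½[√159.3 − 1] = 5.81.
y₂ = 5.81 × 1.49 = 8.66 ft.
Head loss: ΔE = (y₂ − y₁)³/(4y₁y₂) = (8.66 − 1.49)³/(4×1.49×8.66) = 368/51.6 = 7.14 ft.

y₂ = 8.66 ft; ΔE = 7.14 ft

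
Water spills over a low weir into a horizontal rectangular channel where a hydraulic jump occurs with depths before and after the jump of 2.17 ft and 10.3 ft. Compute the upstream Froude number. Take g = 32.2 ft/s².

For a rectangular channel the momentum equation gives q² = ½·g·y₁·y₂·(y₁ + y₂) = ½×32.2×2.17×10.3×12.5 = 4487.
q = √4487 = 67.0 ft²/s.
V₁ = q/y₁ = 30.9 ft/s; Fr₁ = V₁/√(g·y₁) = 3.69.

Fr₁ = 3.69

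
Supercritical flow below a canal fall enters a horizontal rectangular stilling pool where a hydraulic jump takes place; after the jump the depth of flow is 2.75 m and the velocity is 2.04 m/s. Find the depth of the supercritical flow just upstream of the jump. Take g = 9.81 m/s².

Fr₂ = V₂/√(g·y₂) = 2.04/√(9.81×2.75) = 0.393.
From the momentum equation (using Fr₂), y₁/y₂ = ½[√(1 + 8Fr₂²) − 1] = ½[√2.234 − 1] = 0.247.
y₁ = 0.247 × 2.75 = 0.680 m.

y₁ = 0.680 m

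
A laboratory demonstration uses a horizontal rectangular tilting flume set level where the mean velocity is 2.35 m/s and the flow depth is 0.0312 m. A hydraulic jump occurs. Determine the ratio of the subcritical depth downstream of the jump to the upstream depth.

y₂/y₁ = 5.53

Fr₁ = V₁/√(g·y₁) = 2.35/√(9.81×0.0312) = 4.25.
From the momentum equation for a rectangular channel, y₂/y₁ = ½[√(1 + 8Fr₁²) − 1] = ½[√145.3 − 1] = 5.53.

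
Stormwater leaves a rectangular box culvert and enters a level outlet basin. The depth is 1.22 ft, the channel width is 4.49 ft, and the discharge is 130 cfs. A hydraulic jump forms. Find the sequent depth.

y₂ = 5.95 ft

q = Q/b = 130/4.49 = 29.0 ft²/s; V₁ = q/y₁ = 23.7 ft/s. Fr₁ = V₁/√(g·y₁) = 3.79.
Bélanger equation: y₂/y₁ = ½[√(1 + 8Fr₁²) − 1] = ½[√115.7 − 1] = 4.88.
y₂ = 4.88 × 1.22 = 5.95 ft.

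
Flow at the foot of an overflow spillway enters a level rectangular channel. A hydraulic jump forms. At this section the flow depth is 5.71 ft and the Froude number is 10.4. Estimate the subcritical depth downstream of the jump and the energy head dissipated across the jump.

Fr₁ = 10.4 (given).
Conjugate-depth relation: y₂/y₁ = ½[√(1 + 8Fr₁²) − 1] = ½[√866.3 − 1] = 14.2.
y₂ = 14.2 × 5.71 = 81.2 ft.
V₁ = Fr₁·√(g·y₁) = 10.4×√(32.2×5.71) = 141 ft/s; q = V₁·y₁ = 805 ft²/s. V₂ = q/y₂ = 805/81.2 = 9.92 ft/s. E₁ = y₁ + V₁²/2g = 315 ft; E₂ = y₂ + V₂²/2g = 82.7 ft. ΔE = E₁ − E₂ = 232 ft.

y₂ = 81.2 ft; ΔE = 232 ft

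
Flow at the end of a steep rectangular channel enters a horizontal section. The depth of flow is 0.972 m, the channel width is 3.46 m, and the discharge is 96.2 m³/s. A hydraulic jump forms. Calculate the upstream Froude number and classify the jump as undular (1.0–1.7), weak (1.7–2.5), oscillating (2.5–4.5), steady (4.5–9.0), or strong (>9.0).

Fr₁ = 9.26; strong jump

q = Q/b = 96.2/3.46 = 27.8 m²/s; V₁ = q/y₁ = 28.6 m/s. Fr₁ = V₁/√(g·y₁) = 9.26.
Fr₁ = 9.26 lies in the strong range.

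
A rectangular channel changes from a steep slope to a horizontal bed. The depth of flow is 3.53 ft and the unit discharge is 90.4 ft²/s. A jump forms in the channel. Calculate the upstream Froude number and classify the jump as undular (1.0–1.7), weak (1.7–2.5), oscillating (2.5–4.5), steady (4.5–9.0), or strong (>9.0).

Fr₁ = 2.40; weak jump

V₁ = q/y₁ = 90.4/3.53 = 25.6 ft/s. Fr₁ = V₁/√(g·y₁) = 25.6/√(32.2×3.53) = 2.40.
Fr₁ = 2.40 lies in the weak range.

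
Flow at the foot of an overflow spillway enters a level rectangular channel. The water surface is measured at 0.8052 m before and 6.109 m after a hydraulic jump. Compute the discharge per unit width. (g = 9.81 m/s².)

For a rectangular channel the momentum equation gives q² = ½·g·y₁·y₂·(y₁ + y₂) = ½×9.81×0.8052×6.109×6.914 = 166.8.
q = √166.8 = 12.92 m²/s.

q = 12.92 m²/s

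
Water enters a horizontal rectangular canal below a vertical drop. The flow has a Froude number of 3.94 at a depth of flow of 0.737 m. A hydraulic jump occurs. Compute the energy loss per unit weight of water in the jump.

Fr₁ = 3.94 (given).
Bélanger equation: y₂/y₁ = ½[√(1 + 8Fr₁²) − 1] = ½[√125.2 − 1] = 5.09.
y₂ = 5.09 × 0.737 = 3.75 m.
V₁ = Fr₁·√(g·y₁) = 3.94×√(9.81×0.737) = 10.6 m/s; q = V₁·y₁ = 7.81 m²/s. V₂ = q/y₂ = 7.81/3.75 = 2.08 m/s. E₁ = y₁ + V₁²/2g = 6.46 m; E₂ = y₂ + V₂²/2g = 3.97 m. ΔE = E₁ − E₂ = 2.48 m.

ΔE = 2.48 m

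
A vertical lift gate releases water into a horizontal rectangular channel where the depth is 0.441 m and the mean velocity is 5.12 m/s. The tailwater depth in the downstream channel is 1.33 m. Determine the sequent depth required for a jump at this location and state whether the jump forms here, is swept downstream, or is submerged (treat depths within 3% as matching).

y₂ = 1.33 m; the jump forms here

Fr₁ = V₁/√(g·y₁) = 5.12/√(9.81×0.441) = 2.46.
By Bélanger, y₂/y₁ = ½[√(1 + 8Fr₁²) − 1] = ½[√49.48 − 1] = 3.02.
y₂ = 3.02 × 0.441 = 1.33 m.
Tailwater y_tw = 1.33 m: y_tw ≈ y₂, so the jump forms here.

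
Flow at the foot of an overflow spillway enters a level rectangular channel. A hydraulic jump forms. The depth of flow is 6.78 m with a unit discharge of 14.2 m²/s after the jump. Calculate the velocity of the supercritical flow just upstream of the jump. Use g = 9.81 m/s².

V₂ = q/y₂ = 14.2/6.78 = 2.09 m/s; Fr₂ = V₂/√(g·y₂) = 0.257.
Applying the sequent-depth relation in reverse, y₁/y₂ = ½[√(1 + 8Fr₂²) − 1] = ½[√1.528 − 1] = 0.118.
y₁ = 0.118 × 6.78 = 0.800 m.
V₁ = q/y₁ = 14.2/0.800 = 17.8 m/s.

V₁ = 17.8 m/s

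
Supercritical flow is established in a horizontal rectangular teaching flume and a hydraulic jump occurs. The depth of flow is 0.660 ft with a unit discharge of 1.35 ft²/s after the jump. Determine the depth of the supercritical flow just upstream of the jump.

y₁ = 0.200 ft

V₂ = q/y₂ = 1.35/0.660 = 2.05 ft/s; Fr₂ = V₂/√(g·y₂) = 0.444.
The Bélanger relation is symmetric: y₁/y₂ = ½[√(1 + 8Fr₂²) − 1] = ½[√2.575 − 1] = 0.302.
y₁ = 0.302 × 0.660 = 0.200 ft.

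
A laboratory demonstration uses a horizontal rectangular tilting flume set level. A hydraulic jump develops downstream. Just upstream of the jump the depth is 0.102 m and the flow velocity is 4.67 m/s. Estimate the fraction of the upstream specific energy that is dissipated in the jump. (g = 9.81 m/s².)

Fr₁ = V₁/√(g·y₁) = 4.67/√(9.81×0.102) = 4.67.
Conjugate-depth relation: y₂/y₁ = ½[√(1 + 8Fr₁²) − 1] = ½[√175.4 − 1] = 6.12.
y₂ = 6.12 × 0.102 = 0.624 m.
E₁ = y₁ + V₁²/2g = 1.21 m. ΔE = (y₂ − y₁)³/(4y₁y₂) = 0.560 m. ΔE/E₁ = 0.560/1.21 = 0.461.

ΔE/E₁ = 0.461 (46.1%)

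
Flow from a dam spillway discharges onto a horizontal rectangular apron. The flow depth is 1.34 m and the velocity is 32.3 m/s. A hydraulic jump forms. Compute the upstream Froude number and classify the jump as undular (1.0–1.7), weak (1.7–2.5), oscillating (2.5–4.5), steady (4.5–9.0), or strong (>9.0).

Fr₁ = V₁/√(g·y₁) = 32.3/√(9.81×1.34) = 8.91.
Fr₁ = 8.91 lies in the steady range.

Fr₁ = 8.91; steady jump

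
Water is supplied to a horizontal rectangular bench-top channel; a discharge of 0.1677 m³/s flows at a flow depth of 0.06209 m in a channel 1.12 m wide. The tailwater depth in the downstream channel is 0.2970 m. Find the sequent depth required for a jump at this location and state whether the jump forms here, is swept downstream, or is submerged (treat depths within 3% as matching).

y₂ = 0.2420 m; the jump is submerged

q = Q/b = 0.1677/1.12 = 0.1497 m²/s; V₁ = q/y₁ = 2.412 m/s. Fr₁ = V₁/√(g·y₁) = 3.090.
By Bélanger, y₂/y₁ = ½[√(1 + 8Fr₁²) − 1] = ½[√77.381 − 1] = 3.898.
y₂ = 3.898 × 0.06209 = 0.2420 m.
Tailwater y_tw = 0.2970 m: y_tw > y₂, so the jump is submerged.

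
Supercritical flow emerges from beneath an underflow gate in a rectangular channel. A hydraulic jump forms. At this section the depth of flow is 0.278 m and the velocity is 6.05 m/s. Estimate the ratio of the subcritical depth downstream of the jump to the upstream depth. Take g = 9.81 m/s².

Fr₁ = V₁/√(g·y₁) = 6.05/√(9.81×0.278) = 3.66.
Sequent-depth ratio: y₂/y₁ = ½[√(1 + 8Fr₁²) − 1] = ½[√108.4 − 1] = 4.71.

y₂/y₁ = 4.71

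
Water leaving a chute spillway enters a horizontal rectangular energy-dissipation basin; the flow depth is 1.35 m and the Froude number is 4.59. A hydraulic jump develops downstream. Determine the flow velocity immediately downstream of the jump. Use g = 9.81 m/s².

V₂ = 2.78 m/s

Fr₁ = 4.59 (given).
Conjugate-depth relation: y₂/y₁ = ½[√(1 + 8Fr₁²) − 1] = ½[√169.5 − 1] = 6.01.
y₂ = 6.01 × 1.35 = 8.11 m.
V₁ = Fr₁·√(g·y₁) = 4.59×√(9.81×1.35) = 16.7 m/s; q = V₁·y₁ = 22.6 m²/s.
V₂ = q/y₂ = 22.6/8.11 = 2.78 m/s.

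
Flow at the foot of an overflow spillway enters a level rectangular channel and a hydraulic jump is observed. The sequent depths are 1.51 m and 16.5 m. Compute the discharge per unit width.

q = 46.9 m²/s

For a rectangular channel the momentum equation gives q² = ½·g·y₁·y₂·(y₁ + y₂) = ½×9.81×1.51×16.5×18.0 = 2201.
q = √2201 = 46.9 m²/s.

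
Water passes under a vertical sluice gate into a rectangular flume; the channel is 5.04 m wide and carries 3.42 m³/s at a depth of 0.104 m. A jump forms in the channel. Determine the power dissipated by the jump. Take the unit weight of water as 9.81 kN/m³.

q = Q/b = 3.42/5.04 = 0.679 m²/s; V₁ = q/y₁ = 6.52 m/s. Fr₁ = V₁/√(g·y₁) = 6.46.
Conjugate-depth relation: y₂/y₁ = ½[√(1 + 8Fr₁²) − 1] = ½[√334.8 − 1] = 8.65.
y₂ = 8.65 × 0.104 = 0.900 m.
Head loss: ΔE = (y₂ − y₁)³/(4y₁y₂) = (0.900 − 0.104)³/(4×0.104×0.900) = 0.503/0.374 = 1.35 m.
P = γ·Q·ΔE = 9.81 × 3.42 × 1.35 = 45.1 kW.

P = 45.1 kW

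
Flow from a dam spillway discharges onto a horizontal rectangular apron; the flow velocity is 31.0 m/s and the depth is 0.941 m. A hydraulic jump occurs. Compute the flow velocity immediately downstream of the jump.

V₂ = 2.22 m/s

Fr₁ = V₁/√(g·y₁) = 31.0/√(9.81×0.941) = 10.2.
Bélanger equation: y₂/y₁ = ½[√(1 + 8Fr₁²) − 1] = ½[√833.8 − 1] = 13.9.
y₂ = 13.9 × 0.941 = 13.1 m.
q = V₁·y₁ = 31.0 × 0.941 = 29.2 m²/s.
V₂ = q/y₂ = 29.2/13.1 = 2.22 m/s.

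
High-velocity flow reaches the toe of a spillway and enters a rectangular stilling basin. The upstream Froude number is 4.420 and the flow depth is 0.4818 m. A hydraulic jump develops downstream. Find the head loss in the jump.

ΔE = 2.266 m

Fr₁ = 4.420 (given).
Sequent-depth ratio: y₂/y₁ = ½[√(1 + 8Fr₁²) − 1] = ½[√157.29 − 1] = 5.771.
y₂ = 5.771 × 0.4818 = 2.780 m.
Head loss: ΔE = (y₂ − y₁)³/(4y₁y₂) = (2.780 − 0.4818)³/(4×0.4818×2.780) = 12.14/5.358 = 2.266 m.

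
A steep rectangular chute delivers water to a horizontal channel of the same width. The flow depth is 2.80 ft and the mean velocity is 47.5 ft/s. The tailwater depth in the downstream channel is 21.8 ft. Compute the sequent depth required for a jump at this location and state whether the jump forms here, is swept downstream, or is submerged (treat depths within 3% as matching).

Fr₁ = V₁/√(g·y₁) = 47.5/√(32.2×2.80) = 5.00.
By Bélanger, y₂/y₁ = ½[√(1 + 8Fr₁²) − 1] = ½[√201.2 − 1] = 6.59.
y₂ = 6.59 × 2.80 = 18.5 ft.
Tailwater y_tw = 21.8 ft: y_tw > y₂, so the jump is submerged.

y₂ = 18.5 ft; the jump is submerged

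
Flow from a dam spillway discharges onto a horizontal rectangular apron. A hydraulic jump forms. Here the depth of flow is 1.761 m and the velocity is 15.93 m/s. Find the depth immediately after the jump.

y₂ = 8.705 m

Fr₁ = V₁/√(g·y₁) = 15.93/√(9.81×1.761) = 3.833.
Bélanger equation: y₂/y₁ = ½[√(1 + 8Fr₁²) − 1] = ½[√118.51 − 1] = 4.943.
y₂ = 4.943 × 1.761 = 8.705 m.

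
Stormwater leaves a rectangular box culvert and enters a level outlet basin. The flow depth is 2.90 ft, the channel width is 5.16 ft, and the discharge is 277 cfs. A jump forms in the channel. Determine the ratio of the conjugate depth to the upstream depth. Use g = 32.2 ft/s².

q = Q/b = 277/5.16 = 53.7 ft²/s; V₁ = q/y₁ = 18.5 ft/s. Fr₁ = V₁/√(g·y₁) = 1.92.
By Bélanger, y₂/y₁ = ½[√(1 + 8Fr₁²) − 1] = ½[√30.36 − 1] = 2.25.

y₂/y₁ = 2.25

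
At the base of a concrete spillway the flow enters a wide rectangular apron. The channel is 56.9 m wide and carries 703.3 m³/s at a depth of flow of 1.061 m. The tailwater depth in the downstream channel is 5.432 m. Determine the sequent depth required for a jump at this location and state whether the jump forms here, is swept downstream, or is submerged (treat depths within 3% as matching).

y₂ = 4.914 m; the jump is submerged

q = Q/b = 703.3/56.9 = 12.36 m²/s; V₁ = q/y₁ = 11.65 m/s. Fr₁ = V₁/√(g·y₁) = 3.611.
Conjugate-depth relation: y₂/y₁ = ½[√(1 + 8Fr₁²) − 1] = ½[√105.31 − 1] = 4.631.
y₂ = 4.631 × 1.061 = 4.914 m.
Tailwater y_tw = 5.432 m: y_tw > y₂, so the jump is submerged.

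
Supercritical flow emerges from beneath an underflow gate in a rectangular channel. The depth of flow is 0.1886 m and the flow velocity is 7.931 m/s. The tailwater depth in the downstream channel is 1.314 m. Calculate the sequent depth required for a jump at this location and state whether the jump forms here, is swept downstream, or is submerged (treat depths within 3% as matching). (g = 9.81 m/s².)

y₂ = 1.464 m; the jump is swept downstream

Fr₁ = V₁/√(g·y₁) = 7.931/√(9.81×0.1886) = 5.831.
Sequent-depth ratio: y₂/y₁ = ½[√(1 + 8Fr₁²) − 1] = ½[√272.98 − 1] = 7.761.
y₂ = 7.761 × 0.1886 = 1.464 m.
Tailwater y_tw = 1.314 m: y_tw < y₂, so the jump is swept downstream.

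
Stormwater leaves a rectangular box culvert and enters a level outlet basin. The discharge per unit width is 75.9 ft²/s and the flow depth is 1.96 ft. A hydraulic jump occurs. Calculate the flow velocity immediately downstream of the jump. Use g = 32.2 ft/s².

V₁ = q/y₁ = 75.9/1.96 = 38.7 ft/s. Fr₁ = V₁/√(g·y₁) = 38.7/√(32.2×1.96) = 4.87.
Sequent-depth ratio: y₂/y₁ = ½[√(1 + 8Fr₁²) − 1] = ½[√191.1 − 1] = 6.41.
y₂ = 6.41 × 1.96 = 12.6 ft.
V₂ = q/y₂ = 75.9/12.6 = 6.04 ft/s.

V₂ = 6.04 ft/s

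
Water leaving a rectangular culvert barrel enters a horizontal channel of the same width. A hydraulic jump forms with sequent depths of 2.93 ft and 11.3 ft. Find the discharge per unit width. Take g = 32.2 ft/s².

q = 87.1 ft²/s

For a rectangular channel the momentum equation gives q² = ½·g·y₁·y₂·(y₁ + y₂) = ½×32.2×2.93×11.3×14.2 = 7585.
q = √7585 = 87.1 ft²/s.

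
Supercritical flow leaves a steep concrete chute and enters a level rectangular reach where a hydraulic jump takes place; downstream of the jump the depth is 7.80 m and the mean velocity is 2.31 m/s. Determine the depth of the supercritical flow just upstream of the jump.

y₁ = 0.968 m

Fr₂ = V₂/√(g·y₂) = 2.31/√(9.81×7.80) = 0.264.
Since the conjugate-depth ratio holds either way, y₁/y₂ = ½[√(1 + 8Fr₂²) − 1] = ½[√1.558 − 1] = 0.124.
y₁ = 0.124 × 7.80 = 0.968 m.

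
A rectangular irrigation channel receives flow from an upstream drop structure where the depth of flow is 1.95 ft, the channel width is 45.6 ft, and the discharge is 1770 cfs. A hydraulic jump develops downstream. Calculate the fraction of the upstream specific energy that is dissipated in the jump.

q = Q/b = 1770/45.6 = 38.8 ft²/s; V₁ = q/y₁ = 19.9 ft/s. Fr₁ = V₁/√(g·y₁) = 2.51.
By Bélanger, y₂/y₁ = ½[√(1 + 8Fr₁²) − 1] = ½[√51.48 − 1] = 3.09.
y₂ = 3.09 × 1.95 = 6.02 ft.
E₁ = y₁ + V₁²/2g = 8.10 ft. ΔE = (y₂ − y₁)³/(4y₁y₂) = 1.44 ft. ΔE/E₁ = 1.44/8.10 = 0.177.

ΔE/E₁ = 0.177 (17.7%)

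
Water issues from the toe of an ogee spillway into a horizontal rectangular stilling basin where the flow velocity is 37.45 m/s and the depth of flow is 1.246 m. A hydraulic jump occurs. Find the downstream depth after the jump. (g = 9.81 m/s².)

Fr₁ = V₁/√(g·y₁) = 37.45/√(9.81×1.246) = 10.71.
Sequent-depth ratio: y₂/y₁ = ½[√(1 + 8Fr₁²) − 1] = ½[√918.92 − 1] = 14.66.
y₂ = 14.66 × 1.246 = 18.26 m.

y₂ = 18.26 m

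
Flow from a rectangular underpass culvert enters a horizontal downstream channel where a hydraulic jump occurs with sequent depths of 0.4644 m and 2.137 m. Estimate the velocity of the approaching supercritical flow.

V₁ = 7.663 m/s

For a rectangular channel the momentum equation gives q² = ½·g·y₁·y₂·(y₁ + y₂) = ½×9.81×0.4644×2.137×2.601 = 12.66.
q = √12.66 = 3.559 m²/s.
V₁ = q/y₁ = 3.559/0.4644 = 7.663 m/s.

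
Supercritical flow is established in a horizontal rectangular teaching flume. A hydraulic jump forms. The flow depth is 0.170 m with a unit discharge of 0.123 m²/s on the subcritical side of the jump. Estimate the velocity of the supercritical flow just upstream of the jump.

V₁ = 1.66 m/s

V₂ = q/y₂ = 0.123/0.170 = 0.724 m/s; Fr₂ = V₂/√(g·y₂) = 0.560.
Applying the sequent-depth relation in reverse, y₁/y₂ = ½[√(1 + 8Fr₂²) − 1] = ½[√3.511 − 1] = 0.437.
y₁ = 0.437 × 0.170 = 0.0743 m.
V₁ = q/y₁ = 0.123/0.0743 = 1.66 m/s.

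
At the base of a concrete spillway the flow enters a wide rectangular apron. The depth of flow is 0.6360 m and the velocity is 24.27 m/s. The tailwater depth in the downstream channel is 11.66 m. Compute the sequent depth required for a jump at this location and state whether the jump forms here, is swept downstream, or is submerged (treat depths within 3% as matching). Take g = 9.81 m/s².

y₂ = 8.427 m; the jump is submerged

Fr₁ = V₁/√(g·y₁) = 24.27/√(9.81×0.6360) = 9.716.
Bélanger equation: y₂/y₁ = ½[√(1 + 8Fr₁²) − 1] = ½[√756.27 − 1] = 13.25.
y₂ = 13.25 × 0.6360 = 8.427 m.
Tailwater y_tw = 11.66 m: y_tw > y₂, so the jump is submerged.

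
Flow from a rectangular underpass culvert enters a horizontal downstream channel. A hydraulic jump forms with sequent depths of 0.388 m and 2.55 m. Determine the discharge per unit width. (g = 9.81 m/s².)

q = 3.78 m²/s

For a rectangular channel the momentum equation gives q² = ½·g·y₁·y₂·(y₁ + y₂) = ½×9.81×0.388×2.55×2.94 = 14.3.
q = √14.3 = 3.78 m²/s.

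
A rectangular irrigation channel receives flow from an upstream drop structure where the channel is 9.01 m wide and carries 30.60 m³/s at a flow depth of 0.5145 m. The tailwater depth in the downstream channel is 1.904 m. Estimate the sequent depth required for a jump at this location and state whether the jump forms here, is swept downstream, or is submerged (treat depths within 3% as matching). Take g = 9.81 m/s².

y₂ = 1.896 m; the jump forms here

q = Q/b = 30.60/9.01 = 3.396 m²/s; V₁ = q/y₁ = 6.601 m/s. Fr₁ = V₁/√(g·y₁) = 2.938.
Bélanger equation: y₂/y₁ = ½[√(1 + 8Fr₁²) − 1] = ½[√70.065 − 1] = 3.685.
y₂ = 3.685 × 0.5145 = 1.896 m.
Tailwater y_tw = 1.904 m: y_tw ≈ y₂, so the jump forms here.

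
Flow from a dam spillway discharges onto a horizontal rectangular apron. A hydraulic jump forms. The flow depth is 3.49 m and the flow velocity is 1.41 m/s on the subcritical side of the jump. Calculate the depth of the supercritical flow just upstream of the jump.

Fr₂ = V₂/√(g·y₂) = 1.41/√(9.81×3.49) = 0.241.
Since the conjugate-depth ratio holds either way, y₁/y₂ = ½[√(1 + 8Fr₂²) − 1] = ½[√1.465 − 1] = 0.105.
y₁ = 0.105 × 3.49 = 0.367 m.

y₁ = 0.367 m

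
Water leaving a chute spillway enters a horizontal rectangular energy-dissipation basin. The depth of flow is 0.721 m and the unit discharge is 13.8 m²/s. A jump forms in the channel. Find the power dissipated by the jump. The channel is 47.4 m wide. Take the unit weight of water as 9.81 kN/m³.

V₁ = q/y₁ = 13.8/0.721 = 19.1 m/s. Fr₁ = V₁/√(g·y₁) = 19.1/√(9.81×0.721) = 7.20.
Bélanger equation: y₂/y₁ = ½[√(1 + 8Fr₁²) − 1] = ½[√415.4 − 1] = 9.69.
y₂ = 9.69 × 0.721 = 6.99 m.
V₂ = q/y₂ = 13.8/6.99 = 1.98 m/s. E₁ = y₁ + V₁²/2g = 19.4 m; E₂ = y₂ + V₂²/2g = 7.19 m. ΔE = E₁ − E₂ = 12.2 m.
Q = q·b = 13.8 × 47.4 = 654 m³/s. P = γ·Q·ΔE = 9.81 × 654 × 12.2 = 78334 kW.

P = 78334 kW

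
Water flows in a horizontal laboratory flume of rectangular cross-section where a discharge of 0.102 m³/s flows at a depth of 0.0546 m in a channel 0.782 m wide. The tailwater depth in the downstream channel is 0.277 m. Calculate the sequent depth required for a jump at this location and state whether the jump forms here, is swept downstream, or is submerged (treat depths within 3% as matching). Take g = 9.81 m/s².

q = Q/b = 0.102/0.782 = 0.130 m²/s; V₁ = q/y₁ = 2.39 m/s. Fr₁ = V₁/√(g·y₁) = 3.26.
Sequent-depth ratio: y₂/y₁ = ½[√(1 + 8Fr₁²) − 1] = ½[√86.24 − 1] = 4.14.
y₂ = 4.14 × 0.0546 = 0.226 m.
Tailwater y_tw = 0.277 m: y_tw > y₂, so the jump is submerged.

y₂ = 0.226 m; the jump is submerged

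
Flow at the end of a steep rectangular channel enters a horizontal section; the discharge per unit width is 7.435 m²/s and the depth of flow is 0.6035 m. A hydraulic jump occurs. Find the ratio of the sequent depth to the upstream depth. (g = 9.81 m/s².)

V₁ = q/y₁ = 7.435/0.6035 = 12.32 m/s. Fr₁ = V₁/√(g·y₁) = 12.32/√(9.81×0.6035) = 5.063.
Bélanger equation: y₂/y₁ = ½[√(1 + 8Fr₁²) − 1] = ½[√206.09 − 1] = 6.678.

y₂/y₁ = 6.678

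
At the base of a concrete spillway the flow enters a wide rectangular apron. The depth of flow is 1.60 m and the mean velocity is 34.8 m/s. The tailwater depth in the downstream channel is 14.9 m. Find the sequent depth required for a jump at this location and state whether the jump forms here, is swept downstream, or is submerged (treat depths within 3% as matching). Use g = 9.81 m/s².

Fr₁ = V₁/√(g·y₁) = 34.8/√(9.81×1.60) = 8.78.
Conjugate-depth relation: y₂/y₁ = ½[√(1 + 8Fr₁²) − 1] = ½[√618.2 − 1] = 11.9.
y₂ = 11.9 × 1.60 = 19.1 m.
Tailwater y_tw = 14.9 m: y_tw < y₂, so the jump is swept downstream.

y₂ = 19.1 m; the jump is swept downstream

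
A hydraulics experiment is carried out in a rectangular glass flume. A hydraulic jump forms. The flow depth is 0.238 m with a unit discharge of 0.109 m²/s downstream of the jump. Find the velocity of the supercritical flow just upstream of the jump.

V₂ = q/y₂ = 0.109/0.238 = 0.458 m/s; Fr₂ = V₂/√(g·y₂) = 0.300.
From the momentum equation (using Fr₂), y₁/y₂ = ½[√(1 + 8Fr₂²) − 1] = ½[√1.719 − 1] = 0.155.
y₁ = 0.155 × 0.238 = 0.0370 m.
V₁ = q/y₁ = 0.109/0.0370 = 2.95 m/s.

V₁ = 2.95 m/s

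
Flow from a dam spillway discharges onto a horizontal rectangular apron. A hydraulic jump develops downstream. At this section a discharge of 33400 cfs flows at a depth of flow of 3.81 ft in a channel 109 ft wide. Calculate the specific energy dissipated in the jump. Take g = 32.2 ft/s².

ΔE = 65.9 ft

q = Q/b = 33400/109 = 306 ft²/s; V₁ = q/y₁ = 80.4 ft/s. Fr₁ = V₁/√(g·y₁) = 7.26.
By Bélanger, y₂/y₁ = ½[√(1 + 8Fr₁²) − 1] = ½[√422.8 − 1] = 9.78.
y₂ = 9.78 × 3.81 = 37.3 ft.
Head loss: ΔE = (y₂ − y₁)³/(4y₁y₂) = (37.3 − 3.81)³/(4×3.81×37.3) = 37446/568 = 65.9 ft.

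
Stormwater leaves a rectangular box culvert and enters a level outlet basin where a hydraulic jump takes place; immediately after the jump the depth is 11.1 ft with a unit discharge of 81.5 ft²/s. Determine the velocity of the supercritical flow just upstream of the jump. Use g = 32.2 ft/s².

V₁ = 30.2 ft/s

V₂ = q/y₂ = 81.5/11.1 = 7.34 ft/s; Fr₂ = V₂/√(g·y₂) = 0.388.
Applying the sequent-depth relation in reverse, y₁/y₂ = ½[√(1 + 8Fr₂²) − 1] = ½[√2.207 − 1] = 0.243.
y₁ = 0.243 × 11.1 = 2.69 ft.
V₁ = q/y₁ = 81.5/2.69 = 30.2 ft/s.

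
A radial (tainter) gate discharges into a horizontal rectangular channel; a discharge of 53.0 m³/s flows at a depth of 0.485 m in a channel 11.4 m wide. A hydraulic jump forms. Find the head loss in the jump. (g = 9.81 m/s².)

ΔE = 2.24 m

q = Q/b = 53.0/11.4 = 4.65 m²/s; V₁ = q/y₁ = 9.59 m/s. Fr₁ = V₁/√(g·y₁) = 4.39.
By Bélanger, y₂/y₁ = ½[√(1 + 8Fr₁²) − 1] = ½[√155.5 − 1] = 5.74.
y₂ = 5.74 × 0.485 = 2.78 m.
V₂ = q/y₂ = 4.65/2.78 = 1.67 m/s. E₁ = y₁ + V₁²/2g = 5.17 m; E₂ = y₂ + V₂²/2g = 2.92 m. ΔE = E₁ − E₂ = 2.24 m.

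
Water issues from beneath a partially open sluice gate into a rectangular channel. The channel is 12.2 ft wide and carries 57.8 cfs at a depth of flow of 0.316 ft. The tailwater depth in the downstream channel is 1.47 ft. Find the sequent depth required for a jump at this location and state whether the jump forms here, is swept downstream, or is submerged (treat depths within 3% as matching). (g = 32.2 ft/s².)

y₂ = 1.95 ft; the jump is swept downstream

q = Q/b = 57.8/12.2 = 4.74 ft²/s; V₁ = q/y₁ = 15.0 ft/s. Fr₁ = V₁/√(g·y₁) = 4.70.
By Bélanger, y₂/y₁ = ½[√(1 + 8Fr₁²) − 1] = ½[√177.7 − 1] = 6.17.
y₂ = 6.17 × 0.316 = 1.95 ft.
Tailwater y_tw = 1.47 ft: y_tw < y₂, so the jump is swept downstream.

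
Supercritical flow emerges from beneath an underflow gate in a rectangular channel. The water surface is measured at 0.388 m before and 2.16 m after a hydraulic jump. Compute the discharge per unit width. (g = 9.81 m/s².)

q = 3.24 m²/s

For a rectangular channel the momentum equation gives q² = ½·g·y₁·y₂·(y₁ + y₂) = ½×9.81×0.388×2.16×2.55 = 10.5.
q = √10.5 = 3.24 m²/s.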